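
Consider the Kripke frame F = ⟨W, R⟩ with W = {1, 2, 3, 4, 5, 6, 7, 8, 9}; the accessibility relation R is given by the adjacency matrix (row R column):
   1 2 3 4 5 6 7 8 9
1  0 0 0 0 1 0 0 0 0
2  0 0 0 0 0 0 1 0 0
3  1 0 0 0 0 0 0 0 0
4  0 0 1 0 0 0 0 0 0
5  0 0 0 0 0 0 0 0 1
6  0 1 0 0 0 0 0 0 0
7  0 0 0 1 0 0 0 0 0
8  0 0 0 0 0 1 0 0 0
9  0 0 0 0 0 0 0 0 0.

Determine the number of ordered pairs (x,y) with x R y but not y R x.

Enumerating: (1,5), (2,7), (3,1), (4,3), (5,9), (6,2), (7,4), (8,6).

8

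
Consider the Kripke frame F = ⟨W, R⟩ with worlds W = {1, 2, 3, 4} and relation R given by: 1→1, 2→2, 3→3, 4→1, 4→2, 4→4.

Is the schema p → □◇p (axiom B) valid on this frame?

No

By correspondence theory, B is valid on a frame iff R is symmetric.
Symmetric: no — 4 R 1 but not 1 R 4.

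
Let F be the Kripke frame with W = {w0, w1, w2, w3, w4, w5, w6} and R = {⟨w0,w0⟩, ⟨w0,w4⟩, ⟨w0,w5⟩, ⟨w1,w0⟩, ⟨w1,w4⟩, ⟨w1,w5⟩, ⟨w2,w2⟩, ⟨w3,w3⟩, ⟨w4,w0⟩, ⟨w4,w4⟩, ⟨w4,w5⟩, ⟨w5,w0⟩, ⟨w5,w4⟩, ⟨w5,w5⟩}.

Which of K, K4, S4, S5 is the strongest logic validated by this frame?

Transitive (axiom 4): yes — every two-step R-path is closed by a direct edge.
Reflexive (axiom T): no — w1 is not related to itself.
Euclidean (axiom 5): yes — any two successors of a common world are R-related.
So F validates K, K4; S4 would additionally require R to be reflexive. The strongest is K4.

K4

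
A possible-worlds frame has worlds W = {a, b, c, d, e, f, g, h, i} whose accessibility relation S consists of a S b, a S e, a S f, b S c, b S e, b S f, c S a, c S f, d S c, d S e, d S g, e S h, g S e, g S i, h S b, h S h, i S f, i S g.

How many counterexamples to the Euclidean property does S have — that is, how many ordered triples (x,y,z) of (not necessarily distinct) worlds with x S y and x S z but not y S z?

36

Enumerating: (a,b,b), (a,e,b), (a,e,e), (a,e,f), (a,f,b), (a,f,e), (a,f,f), (b,c,c), (b,c,e), (b,e,c), (b,e,e), (b,e,f), … and 24 more.
Total: 36.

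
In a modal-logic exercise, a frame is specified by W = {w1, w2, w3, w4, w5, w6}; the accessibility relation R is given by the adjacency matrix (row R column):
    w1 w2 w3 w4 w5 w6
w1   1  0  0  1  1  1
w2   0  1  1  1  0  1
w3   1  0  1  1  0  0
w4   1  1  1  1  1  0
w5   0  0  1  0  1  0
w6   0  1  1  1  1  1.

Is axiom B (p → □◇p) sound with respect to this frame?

Axiom B corresponds to the accessibility relation being symmetric.
Symmetric: no — w1 R w5 but not w5 R w1.

No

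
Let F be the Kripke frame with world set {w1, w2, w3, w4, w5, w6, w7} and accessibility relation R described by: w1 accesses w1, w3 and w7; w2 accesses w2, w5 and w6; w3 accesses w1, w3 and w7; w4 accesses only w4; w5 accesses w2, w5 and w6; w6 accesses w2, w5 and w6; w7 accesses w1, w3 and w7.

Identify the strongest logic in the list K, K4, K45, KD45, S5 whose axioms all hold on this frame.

S5

Transitive (axiom 4): yes — every two-step R-path is closed by a direct edge.
Euclidean (axiom 5): yes — any two successors of a common world are R-related.
Serial (axiom D): yes — every world has a successor (e.g. w1 R w1).
Reflexive (axiom T): yes — every world is R-related to itself.
So F validates K, K4, K45, KD45, S5. The strongest is S5.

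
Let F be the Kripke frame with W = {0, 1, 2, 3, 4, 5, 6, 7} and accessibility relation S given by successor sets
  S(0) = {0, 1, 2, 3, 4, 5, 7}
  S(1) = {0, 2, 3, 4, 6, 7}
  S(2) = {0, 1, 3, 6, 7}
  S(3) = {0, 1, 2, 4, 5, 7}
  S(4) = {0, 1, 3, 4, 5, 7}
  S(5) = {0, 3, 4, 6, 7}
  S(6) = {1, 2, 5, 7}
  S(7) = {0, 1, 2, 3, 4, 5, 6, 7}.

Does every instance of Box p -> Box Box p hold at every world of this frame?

Axiom 4 corresponds to the accessibility relation being transitive.
Transitive: no — 0 S 1 and 1 S 6, but not 0 S 6.

No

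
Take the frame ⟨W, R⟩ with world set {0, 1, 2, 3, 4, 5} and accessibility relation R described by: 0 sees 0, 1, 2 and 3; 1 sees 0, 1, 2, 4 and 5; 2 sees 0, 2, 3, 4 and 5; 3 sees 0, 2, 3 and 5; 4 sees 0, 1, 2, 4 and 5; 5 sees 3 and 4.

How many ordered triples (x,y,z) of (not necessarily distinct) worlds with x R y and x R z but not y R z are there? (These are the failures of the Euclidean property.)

Enumerating: (0,1,3), (0,2,1), (0,3,1), (1,0,4), (1,0,5), (1,2,1), (1,5,0), (1,5,1), (1,5,2), (1,5,5), (2,0,4), (2,0,5), … and 18 more.
Total: 30.

30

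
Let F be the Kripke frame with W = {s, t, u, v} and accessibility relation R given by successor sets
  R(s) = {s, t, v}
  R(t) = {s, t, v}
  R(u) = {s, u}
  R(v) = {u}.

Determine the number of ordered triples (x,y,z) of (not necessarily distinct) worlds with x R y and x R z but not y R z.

Enumerating: (s,v,s), (s,v,t), (s,v,v), (t,v,s), (t,v,t), (t,v,v), (u,s,u).

7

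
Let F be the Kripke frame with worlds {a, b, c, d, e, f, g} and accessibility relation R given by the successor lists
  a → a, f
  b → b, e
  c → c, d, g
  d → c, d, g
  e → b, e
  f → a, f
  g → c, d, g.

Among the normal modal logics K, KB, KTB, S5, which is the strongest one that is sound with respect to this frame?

S5

Symmetric (axiom B): yes — every pair in R has its reverse in R.
Reflexive (axiom T): yes — every world is R-related to itself.
Euclidean (axiom 5): yes — any two successors of a common world are R-related.
So F validates K, KB, KTB, S5. The strongest is S5.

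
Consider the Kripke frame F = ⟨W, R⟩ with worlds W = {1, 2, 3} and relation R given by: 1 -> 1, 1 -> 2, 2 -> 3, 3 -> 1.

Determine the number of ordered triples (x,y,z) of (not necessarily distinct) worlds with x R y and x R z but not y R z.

Enumerating: (1,2,1), (1,2,2), (2,3,3).

3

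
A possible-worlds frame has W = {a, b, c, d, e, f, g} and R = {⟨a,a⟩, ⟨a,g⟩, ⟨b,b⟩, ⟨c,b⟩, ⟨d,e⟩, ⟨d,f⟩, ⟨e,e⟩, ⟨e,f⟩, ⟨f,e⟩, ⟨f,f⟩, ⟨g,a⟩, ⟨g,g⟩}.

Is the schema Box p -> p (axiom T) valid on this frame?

No

Axiom T corresponds to the accessibility relation being reflexive.
Reflexive: no — c is not related to itself.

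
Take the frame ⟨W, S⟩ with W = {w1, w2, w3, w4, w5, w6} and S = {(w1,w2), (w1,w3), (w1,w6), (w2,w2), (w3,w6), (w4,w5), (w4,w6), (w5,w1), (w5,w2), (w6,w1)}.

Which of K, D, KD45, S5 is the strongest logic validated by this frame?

D

Serial (axiom D): yes — every world has a successor (e.g. w1 S w2).
Euclidean (axiom 5): no — w1 S w2 and w1 S w3, but not w2 S w3.
Transitive (axiom 4): no — w3 S w6 and w6 S w1, but not w3 S w1.
Reflexive (axiom T): no — w1 is not related to itself.
So F validates K, D; KD45 would additionally require S to be Euclidean and transitive. The strongest is D.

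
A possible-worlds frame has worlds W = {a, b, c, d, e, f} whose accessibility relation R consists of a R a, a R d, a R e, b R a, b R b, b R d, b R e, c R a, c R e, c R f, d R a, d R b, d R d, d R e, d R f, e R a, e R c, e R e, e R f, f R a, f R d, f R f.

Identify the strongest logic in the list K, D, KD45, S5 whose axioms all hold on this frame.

D

Serial (axiom D): yes — every world has a successor (e.g. a R a).
Euclidean (axiom 5): no — a R e and a R d, but not e R d.
Transitive (axiom 4): no — a R d and d R b, but not a R b.
Reflexive (axiom T): no — c is not related to itself.
So F validates K, D; KD45 would additionally require R to be Euclidean and transitive. The strongest is D.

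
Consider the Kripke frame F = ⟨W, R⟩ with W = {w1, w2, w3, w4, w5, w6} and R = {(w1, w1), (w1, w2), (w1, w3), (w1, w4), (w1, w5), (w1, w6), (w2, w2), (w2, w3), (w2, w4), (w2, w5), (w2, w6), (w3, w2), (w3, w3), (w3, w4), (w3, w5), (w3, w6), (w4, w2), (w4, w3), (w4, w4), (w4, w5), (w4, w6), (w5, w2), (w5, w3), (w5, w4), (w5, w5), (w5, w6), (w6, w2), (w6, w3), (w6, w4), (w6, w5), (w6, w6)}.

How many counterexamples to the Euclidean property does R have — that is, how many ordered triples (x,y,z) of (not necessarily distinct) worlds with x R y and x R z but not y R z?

5

Enumerating: (w1,w2,w1), (w1,w3,w1), (w1,w4,w1), (w1,w5,w1), (w1,w6,w1).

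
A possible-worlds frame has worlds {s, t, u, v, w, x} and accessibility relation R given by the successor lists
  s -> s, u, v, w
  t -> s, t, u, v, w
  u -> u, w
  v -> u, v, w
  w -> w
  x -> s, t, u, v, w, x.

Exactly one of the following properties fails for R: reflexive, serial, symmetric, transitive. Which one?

Reflexive: yes — every world is R-related to itself.
Serial: yes — every world has a successor (e.g. s R s).
Symmetric: no — s R u but not u R s.
Transitive: yes — every two-step R-path is closed by a direct edge.
Only symmetric fails.

symmetric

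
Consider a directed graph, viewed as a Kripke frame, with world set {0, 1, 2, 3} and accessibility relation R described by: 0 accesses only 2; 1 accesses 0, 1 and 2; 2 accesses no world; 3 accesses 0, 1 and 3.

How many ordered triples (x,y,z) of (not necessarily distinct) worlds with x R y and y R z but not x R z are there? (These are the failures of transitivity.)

Enumerating: (3,0,2), (3,1,2).

2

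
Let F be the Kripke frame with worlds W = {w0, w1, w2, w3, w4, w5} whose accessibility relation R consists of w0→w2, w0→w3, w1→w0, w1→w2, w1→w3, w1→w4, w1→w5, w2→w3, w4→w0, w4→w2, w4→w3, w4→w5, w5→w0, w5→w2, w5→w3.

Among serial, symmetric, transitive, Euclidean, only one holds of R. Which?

transitive

Serial: no — w3 has no R-successor.
Symmetric: no — w0 R w2 but not w2 R w0.
Transitive: yes — every two-step R-path is closed by a direct edge.
Euclidean: no — w0 R w3 and w0 R w2, but not w3 R w2.
Only transitive holds.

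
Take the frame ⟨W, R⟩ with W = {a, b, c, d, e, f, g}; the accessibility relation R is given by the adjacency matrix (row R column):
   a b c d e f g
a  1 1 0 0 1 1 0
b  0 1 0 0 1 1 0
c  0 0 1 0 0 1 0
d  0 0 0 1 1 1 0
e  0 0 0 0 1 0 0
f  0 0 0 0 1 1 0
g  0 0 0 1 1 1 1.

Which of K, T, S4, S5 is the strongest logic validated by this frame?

Reflexive (axiom T): yes — every world is R-related to itself.
Transitive (axiom 4): no — c R f and f R e, but not c R e.
Euclidean (axiom 5): no — a R e and a R b, but not e R b.
So F validates K, T; S4 would additionally require R to be transitive. The strongest is T.

T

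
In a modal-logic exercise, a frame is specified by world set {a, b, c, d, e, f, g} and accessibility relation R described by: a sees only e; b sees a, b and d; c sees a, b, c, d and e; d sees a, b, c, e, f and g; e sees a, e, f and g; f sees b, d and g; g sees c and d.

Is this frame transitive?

No

Transitive: no — a R e and e R f, but not a R f.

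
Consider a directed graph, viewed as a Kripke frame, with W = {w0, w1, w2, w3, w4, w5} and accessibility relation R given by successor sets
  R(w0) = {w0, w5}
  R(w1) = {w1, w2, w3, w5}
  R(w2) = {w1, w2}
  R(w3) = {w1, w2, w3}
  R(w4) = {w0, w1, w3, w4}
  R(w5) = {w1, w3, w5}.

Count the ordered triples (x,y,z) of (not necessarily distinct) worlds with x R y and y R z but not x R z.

11

Enumerating: (w0,w5,w1), (w0,w5,w3), (w2,w1,w3), (w2,w1,w5), (w3,w1,w5), (w4,w0,w5), (w4,w1,w2), (w4,w1,w5), (w4,w3,w2), (w5,w1,w2), (w5,w3,w2).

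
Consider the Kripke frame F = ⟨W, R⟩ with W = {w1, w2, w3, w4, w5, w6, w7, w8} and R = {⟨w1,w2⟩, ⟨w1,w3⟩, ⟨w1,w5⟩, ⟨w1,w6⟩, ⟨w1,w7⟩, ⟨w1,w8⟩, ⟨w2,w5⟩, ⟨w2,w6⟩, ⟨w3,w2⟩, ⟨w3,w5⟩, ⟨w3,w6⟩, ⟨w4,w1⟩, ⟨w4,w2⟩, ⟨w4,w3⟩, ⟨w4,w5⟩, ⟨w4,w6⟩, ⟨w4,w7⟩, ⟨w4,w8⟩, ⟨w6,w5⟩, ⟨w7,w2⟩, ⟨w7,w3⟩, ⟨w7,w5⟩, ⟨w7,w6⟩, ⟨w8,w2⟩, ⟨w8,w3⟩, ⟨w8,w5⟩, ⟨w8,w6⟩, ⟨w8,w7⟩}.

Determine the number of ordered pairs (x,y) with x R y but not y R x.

28

Enumerating: (w1,w2), (w1,w3), (w1,w5), (w1,w6), (w1,w7), (w1,w8), (w2,w5), (w2,w6), (w3,w2), (w3,w5), (w3,w6), (w4,w1), … and 16 more.
Total: 28.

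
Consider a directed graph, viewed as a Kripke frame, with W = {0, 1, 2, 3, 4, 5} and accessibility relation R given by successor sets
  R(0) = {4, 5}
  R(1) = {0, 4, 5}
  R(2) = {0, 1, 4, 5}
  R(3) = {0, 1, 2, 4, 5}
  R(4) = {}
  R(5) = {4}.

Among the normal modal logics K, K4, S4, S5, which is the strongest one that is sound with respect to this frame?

Transitive (axiom 4): yes — every two-step R-path is closed by a direct edge.
Reflexive (axiom T): no — 0 is not related to itself.
Euclidean (axiom 5): no — 0 R 4 and 0 R 5, but not 4 R 5.
So F validates K, K4; S4 would additionally require R to be reflexive. The strongest is K4.

K4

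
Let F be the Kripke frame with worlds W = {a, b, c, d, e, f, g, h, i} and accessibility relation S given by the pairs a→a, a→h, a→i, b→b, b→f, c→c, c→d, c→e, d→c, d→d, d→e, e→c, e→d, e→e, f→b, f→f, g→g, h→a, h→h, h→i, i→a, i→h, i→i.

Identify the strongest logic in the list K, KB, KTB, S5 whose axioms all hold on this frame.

Symmetric (axiom B): yes — every pair in S has its reverse in S.
Reflexive (axiom T): yes — every world is S-related to itself.
Euclidean (axiom 5): yes — any two successors of a common world are S-related.
So F validates K, KB, KTB, S5. The strongest is S5.

S5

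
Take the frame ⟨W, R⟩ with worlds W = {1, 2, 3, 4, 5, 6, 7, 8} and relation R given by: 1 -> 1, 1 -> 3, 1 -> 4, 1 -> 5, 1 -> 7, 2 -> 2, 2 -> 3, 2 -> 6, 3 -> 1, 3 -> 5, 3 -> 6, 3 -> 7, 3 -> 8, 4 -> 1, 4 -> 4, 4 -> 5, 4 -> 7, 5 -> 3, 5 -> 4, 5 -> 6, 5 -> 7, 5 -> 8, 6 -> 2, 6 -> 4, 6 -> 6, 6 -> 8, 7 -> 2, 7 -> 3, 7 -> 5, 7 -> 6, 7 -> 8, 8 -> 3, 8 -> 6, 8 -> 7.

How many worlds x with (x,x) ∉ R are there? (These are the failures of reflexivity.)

Enumerating: 3, 5, 7, 8.

4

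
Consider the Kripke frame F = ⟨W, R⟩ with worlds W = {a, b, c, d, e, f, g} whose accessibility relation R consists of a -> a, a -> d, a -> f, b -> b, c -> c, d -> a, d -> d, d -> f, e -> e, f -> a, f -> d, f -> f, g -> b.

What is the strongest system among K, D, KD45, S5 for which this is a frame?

Serial (axiom D): yes — every world has a successor (e.g. a R a).
Euclidean (axiom 5): yes — any two successors of a common world are R-related.
Transitive (axiom 4): yes — every two-step R-path is closed by a direct edge.
Reflexive (axiom T): no — g is not related to itself.
So F validates K, D, KD45; S5 would additionally require R to be reflexive. The strongest is KD45.

KD45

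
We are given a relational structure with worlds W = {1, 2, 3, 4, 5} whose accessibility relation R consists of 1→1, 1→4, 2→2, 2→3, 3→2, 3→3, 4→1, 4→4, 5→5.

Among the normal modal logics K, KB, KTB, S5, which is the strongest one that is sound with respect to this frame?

Symmetric (axiom B): yes — every pair in R has its reverse in R.
Reflexive (axiom T): yes — every world is R-related to itself.
Euclidean (axiom 5): yes — any two successors of a common world are R-related.
So F validates K, KB, KTB, S5. The strongest is S5.

S5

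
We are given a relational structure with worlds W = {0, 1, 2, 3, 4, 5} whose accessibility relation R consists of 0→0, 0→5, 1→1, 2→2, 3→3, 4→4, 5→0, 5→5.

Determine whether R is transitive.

Transitive: yes — every two-step R-path is closed by a direct edge.

Yes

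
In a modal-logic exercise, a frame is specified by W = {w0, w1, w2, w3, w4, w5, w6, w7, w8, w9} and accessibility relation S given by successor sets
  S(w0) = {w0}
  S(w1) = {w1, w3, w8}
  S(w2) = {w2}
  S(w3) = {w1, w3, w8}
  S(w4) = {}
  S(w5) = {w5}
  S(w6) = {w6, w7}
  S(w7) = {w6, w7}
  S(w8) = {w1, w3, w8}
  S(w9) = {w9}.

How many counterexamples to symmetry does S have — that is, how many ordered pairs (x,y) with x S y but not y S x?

0

S is symmetric; there are no such tuples.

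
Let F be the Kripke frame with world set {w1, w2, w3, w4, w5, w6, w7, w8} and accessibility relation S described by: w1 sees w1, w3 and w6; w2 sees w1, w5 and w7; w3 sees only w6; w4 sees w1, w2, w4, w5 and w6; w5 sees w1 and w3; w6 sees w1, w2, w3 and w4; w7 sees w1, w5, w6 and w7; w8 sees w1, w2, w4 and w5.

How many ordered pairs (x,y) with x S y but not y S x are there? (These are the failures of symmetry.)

17

Enumerating: (w1,w3), (w2,w1), (w2,w5), (w2,w7), (w4,w1), (w4,w2), (w4,w5), (w5,w1), (w5,w3), (w6,w2), (w7,w1), (w7,w5), (w7,w6), (w8,w1), (w8,w2), (w8,w4), (w8,w5).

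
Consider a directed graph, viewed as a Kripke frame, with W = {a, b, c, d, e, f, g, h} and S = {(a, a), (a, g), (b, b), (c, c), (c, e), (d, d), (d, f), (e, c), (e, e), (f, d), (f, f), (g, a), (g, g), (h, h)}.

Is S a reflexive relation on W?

Yes

Reflexive: yes — every world is S-related to itself.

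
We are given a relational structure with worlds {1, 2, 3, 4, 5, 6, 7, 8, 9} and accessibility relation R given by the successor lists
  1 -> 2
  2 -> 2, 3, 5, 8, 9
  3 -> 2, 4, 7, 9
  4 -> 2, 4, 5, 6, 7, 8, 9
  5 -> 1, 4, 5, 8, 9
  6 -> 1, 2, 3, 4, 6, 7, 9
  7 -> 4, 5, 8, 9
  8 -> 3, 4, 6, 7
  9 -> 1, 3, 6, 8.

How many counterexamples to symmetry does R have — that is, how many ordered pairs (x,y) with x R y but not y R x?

Enumerating: (1,2), (2,5), (2,8), (2,9), (3,4), (3,7), (4,2), (4,9), (5,1), (5,8), (5,9), (6,1), … and 9 more.
Total: 21.

21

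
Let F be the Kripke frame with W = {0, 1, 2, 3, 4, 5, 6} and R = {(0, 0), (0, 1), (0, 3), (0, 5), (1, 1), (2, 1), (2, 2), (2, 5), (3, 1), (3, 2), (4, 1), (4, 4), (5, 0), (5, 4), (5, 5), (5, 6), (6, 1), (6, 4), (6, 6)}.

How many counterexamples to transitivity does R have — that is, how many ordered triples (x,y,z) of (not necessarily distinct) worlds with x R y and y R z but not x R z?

11

Enumerating: (0,3,2), (0,5,4), (0,5,6), (2,5,0), (2,5,4), (2,5,6), (3,2,5), (5,0,1), (5,0,3), (5,4,1), (5,6,1).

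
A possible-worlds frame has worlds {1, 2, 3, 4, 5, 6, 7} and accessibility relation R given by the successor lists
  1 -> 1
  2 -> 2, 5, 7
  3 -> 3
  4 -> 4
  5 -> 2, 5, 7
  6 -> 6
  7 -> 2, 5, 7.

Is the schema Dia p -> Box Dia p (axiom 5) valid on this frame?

Yes

The schema 5 characterises exactly the Euclidean frames.
Euclidean: yes — any two successors of a common world are R-related.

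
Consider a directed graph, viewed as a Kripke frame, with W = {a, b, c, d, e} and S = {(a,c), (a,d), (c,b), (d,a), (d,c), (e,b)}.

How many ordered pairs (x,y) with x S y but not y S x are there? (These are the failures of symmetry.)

Enumerating: (a,c), (c,b), (d,c), (e,b).

4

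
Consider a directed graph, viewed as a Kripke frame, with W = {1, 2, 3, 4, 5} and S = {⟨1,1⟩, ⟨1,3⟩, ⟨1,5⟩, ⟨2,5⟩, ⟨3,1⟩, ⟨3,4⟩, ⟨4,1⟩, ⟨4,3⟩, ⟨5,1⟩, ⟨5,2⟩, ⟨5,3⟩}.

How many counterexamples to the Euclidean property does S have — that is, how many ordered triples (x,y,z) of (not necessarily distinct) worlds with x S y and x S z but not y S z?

Enumerating: (1,3,3), (1,3,5), (1,5,5), (2,5,5), (3,1,4), (3,4,4), (4,3,3), (5,1,2), (5,2,1), (5,2,2), (5,2,3), (5,3,2), (5,3,3).

13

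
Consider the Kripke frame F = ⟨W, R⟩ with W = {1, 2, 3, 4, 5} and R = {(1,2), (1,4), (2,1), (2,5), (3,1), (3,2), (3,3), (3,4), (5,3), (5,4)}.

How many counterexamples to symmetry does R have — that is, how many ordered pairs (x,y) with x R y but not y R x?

7

Enumerating: (1,4), (2,5), (3,1), (3,2), (3,4), (5,3), (5,4).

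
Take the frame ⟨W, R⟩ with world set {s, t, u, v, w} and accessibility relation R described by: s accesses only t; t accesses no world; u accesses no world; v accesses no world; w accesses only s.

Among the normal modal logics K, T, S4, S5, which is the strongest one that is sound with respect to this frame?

K

Reflexive (axiom T): no — s is not related to itself.
Transitive (axiom 4): no — w R s and s R t, but not w R t.
Euclidean (axiom 5): no — s R t and s R t, but not t R t.
So F validates K; T would additionally require R to be reflexive. The strongest is K.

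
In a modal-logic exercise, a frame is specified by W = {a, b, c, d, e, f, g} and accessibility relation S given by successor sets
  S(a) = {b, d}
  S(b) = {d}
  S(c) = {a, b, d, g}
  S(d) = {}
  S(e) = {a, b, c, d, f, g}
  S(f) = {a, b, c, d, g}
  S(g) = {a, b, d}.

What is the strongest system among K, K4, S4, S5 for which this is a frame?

Transitive (axiom 4): yes — every two-step S-path is closed by a direct edge.
Reflexive (axiom T): no — a is not related to itself.
Euclidean (axiom 5): no — a S d and a S b, but not d S b.
So F validates K, K4; S4 would additionally require S to be reflexive. The strongest is K4.

K4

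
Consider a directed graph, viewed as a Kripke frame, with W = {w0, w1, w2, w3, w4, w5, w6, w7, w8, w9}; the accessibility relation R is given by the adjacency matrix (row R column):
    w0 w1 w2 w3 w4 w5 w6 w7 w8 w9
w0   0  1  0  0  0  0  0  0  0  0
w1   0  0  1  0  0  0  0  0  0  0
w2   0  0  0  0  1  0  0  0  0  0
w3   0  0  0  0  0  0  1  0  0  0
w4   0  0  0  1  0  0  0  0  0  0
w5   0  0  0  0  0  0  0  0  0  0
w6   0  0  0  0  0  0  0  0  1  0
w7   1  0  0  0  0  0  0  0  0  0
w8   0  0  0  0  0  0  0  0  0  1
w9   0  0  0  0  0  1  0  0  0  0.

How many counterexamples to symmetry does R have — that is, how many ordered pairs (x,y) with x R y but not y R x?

Enumerating: (w0,w1), (w1,w2), (w2,w4), (w3,w6), (w4,w3), (w6,w8), (w7,w0), (w8,w9), (w9,w5).

9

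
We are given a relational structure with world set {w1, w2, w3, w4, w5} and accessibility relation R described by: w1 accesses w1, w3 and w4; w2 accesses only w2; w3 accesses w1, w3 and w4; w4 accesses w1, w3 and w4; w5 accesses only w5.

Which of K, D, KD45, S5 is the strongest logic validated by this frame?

S5

Serial (axiom D): yes — every world has a successor (e.g. w1 R w1).
Euclidean (axiom 5): yes — any two successors of a common world are R-related.
Transitive (axiom 4): yes — every two-step R-path is closed by a direct edge.
Reflexive (axiom T): yes — every world is R-related to itself.
So F validates K, D, KD45, S5. The strongest is S5.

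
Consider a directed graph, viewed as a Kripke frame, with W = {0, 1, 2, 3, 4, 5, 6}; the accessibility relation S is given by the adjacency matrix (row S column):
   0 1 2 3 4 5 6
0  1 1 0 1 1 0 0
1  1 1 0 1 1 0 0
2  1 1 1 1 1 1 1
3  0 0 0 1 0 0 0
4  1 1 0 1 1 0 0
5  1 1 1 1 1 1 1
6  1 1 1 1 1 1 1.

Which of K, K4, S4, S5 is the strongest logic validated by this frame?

S4

Transitive (axiom 4): yes — every two-step S-path is closed by a direct edge.
Reflexive (axiom T): yes — every world is S-related to itself.
Euclidean (axiom 5): no — 0 S 3 and 0 S 1, but not 3 S 1.
So F validates K, K4, S4; S5 would additionally require S to be Euclidean. The strongest is S4.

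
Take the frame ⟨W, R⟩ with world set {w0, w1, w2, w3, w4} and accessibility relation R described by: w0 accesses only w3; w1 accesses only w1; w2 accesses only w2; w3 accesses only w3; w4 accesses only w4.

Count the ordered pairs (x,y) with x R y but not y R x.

Enumerating: (w0,w3).

1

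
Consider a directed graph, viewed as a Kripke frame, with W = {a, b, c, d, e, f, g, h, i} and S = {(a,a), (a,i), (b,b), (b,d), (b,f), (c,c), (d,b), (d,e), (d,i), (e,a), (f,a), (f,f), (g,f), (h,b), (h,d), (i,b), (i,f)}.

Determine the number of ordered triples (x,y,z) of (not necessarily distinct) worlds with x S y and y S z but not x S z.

Enumerating: (a,i,b), (a,i,f), (b,d,e), (b,d,i), (b,f,a), (d,b,d), (d,b,f), (d,e,a), (d,i,f), (e,a,i), (f,a,i), (g,f,a), (h,b,f), (h,d,e), (h,d,i), (i,b,d), (i,f,a).

17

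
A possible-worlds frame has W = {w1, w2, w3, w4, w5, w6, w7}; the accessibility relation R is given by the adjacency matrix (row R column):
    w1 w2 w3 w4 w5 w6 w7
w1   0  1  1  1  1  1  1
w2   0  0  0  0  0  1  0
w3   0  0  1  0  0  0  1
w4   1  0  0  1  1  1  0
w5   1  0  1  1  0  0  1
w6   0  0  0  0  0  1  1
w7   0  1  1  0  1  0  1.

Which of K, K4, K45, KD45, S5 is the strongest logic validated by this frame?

Transitive (axiom 4): no — w2 R w6 and w6 R w7, but not w2 R w7.
Euclidean (axiom 5): no — w1 R w2 and w1 R w3, but not w2 R w3.
Serial (axiom D): yes — every world has a successor (e.g. w1 R w2).
Reflexive (axiom T): no — w1 is not related to itself.
So F validates K; K4 would additionally require R to be transitive. The strongest is K.

K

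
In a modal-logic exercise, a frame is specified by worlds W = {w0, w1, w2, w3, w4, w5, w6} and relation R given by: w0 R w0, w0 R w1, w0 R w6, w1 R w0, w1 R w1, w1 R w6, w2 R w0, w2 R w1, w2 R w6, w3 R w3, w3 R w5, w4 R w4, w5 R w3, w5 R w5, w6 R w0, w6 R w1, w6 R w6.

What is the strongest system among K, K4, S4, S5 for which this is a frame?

Transitive (axiom 4): yes — every two-step R-path is closed by a direct edge.
Reflexive (axiom T): no — w2 is not related to itself.
Euclidean (axiom 5): yes — any two successors of a common world are R-related.
So F validates K, K4; S4 would additionally require R to be reflexive. The strongest is K4.

K4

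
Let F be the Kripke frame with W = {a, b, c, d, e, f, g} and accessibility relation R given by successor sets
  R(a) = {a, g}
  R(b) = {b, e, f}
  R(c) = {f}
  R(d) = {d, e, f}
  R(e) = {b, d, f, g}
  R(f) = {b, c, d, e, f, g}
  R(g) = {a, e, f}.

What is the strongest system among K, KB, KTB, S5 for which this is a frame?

Symmetric (axiom B): yes — every pair in R has its reverse in R.
Reflexive (axiom T): no — c is not related to itself.
Euclidean (axiom 5): no — e R b and e R d, but not b R d.
So F validates K, KB; KTB would additionally require R to be reflexive. The strongest is KB.

KB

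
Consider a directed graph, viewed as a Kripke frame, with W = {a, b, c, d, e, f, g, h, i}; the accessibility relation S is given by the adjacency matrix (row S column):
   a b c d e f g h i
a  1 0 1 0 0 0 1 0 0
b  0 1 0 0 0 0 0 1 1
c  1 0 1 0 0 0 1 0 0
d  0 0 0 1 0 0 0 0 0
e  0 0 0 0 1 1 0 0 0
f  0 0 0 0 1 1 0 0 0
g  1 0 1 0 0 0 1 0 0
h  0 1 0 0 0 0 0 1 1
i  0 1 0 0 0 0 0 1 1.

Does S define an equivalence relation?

Reflexive: yes — every world is S-related to itself.
Symmetric: yes — every pair in S has its reverse in S.
Transitive: yes — every two-step S-path is closed by a direct edge.
So S is an equivalence relation.

Yes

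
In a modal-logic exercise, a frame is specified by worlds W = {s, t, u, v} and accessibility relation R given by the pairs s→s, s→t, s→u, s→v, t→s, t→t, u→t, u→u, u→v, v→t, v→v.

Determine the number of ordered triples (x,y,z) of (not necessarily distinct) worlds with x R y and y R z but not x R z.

4

Enumerating: (t,s,u), (t,s,v), (u,t,s), (v,t,s).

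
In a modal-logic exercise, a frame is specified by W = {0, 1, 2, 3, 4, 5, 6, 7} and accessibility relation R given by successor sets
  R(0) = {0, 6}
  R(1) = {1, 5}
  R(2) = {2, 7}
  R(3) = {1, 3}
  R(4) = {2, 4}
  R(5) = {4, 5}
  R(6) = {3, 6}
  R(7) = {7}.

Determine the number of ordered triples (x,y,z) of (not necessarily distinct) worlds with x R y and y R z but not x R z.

Enumerating: (0,6,3), (1,5,4), (3,1,5), (4,2,7), (5,4,2), (6,3,1).

6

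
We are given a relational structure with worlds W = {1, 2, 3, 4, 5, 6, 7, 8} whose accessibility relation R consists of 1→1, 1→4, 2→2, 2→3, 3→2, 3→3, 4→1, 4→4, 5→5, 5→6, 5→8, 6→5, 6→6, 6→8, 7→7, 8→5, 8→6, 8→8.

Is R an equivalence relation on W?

Reflexive: yes — every world is R-related to itself.
Symmetric: yes — every pair in R has its reverse in R.
Transitive: yes — every two-step R-path is closed by a direct edge.
So R is an equivalence relation.

Yes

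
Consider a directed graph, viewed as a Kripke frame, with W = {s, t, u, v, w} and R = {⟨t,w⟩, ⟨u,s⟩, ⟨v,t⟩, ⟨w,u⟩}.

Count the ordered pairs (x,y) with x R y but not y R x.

Enumerating: (t,w), (u,s), (v,t), (w,u).

4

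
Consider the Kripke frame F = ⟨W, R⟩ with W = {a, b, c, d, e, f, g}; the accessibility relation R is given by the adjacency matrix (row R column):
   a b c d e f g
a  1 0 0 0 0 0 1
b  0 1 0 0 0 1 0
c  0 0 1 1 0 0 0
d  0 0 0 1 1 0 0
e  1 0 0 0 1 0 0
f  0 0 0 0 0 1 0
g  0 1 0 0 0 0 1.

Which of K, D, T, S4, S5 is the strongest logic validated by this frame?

Serial (axiom D): yes — every world has a successor (e.g. a R a).
Reflexive (axiom T): yes — every world is R-related to itself.
Transitive (axiom 4): no — a R g and g R b, but not a R b.
Euclidean (axiom 5): no — a R g and a R a, but not g R a.
So F validates K, D, T; S4 would additionally require R to be transitive. The strongest is T.

T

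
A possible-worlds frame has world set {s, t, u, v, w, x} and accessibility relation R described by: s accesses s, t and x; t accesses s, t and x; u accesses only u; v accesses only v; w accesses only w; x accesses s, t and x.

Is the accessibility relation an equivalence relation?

Reflexive: yes — every world is R-related to itself.
Symmetric: yes — every pair in R has its reverse in R.
Transitive: yes — every two-step R-path is closed by a direct edge.
So R is an equivalence relation.

Yes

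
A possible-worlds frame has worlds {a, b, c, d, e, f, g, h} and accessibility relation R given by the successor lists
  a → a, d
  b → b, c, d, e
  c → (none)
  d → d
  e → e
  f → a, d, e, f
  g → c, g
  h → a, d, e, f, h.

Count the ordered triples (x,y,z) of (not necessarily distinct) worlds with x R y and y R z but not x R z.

0

R is transitive; there are no such tuples.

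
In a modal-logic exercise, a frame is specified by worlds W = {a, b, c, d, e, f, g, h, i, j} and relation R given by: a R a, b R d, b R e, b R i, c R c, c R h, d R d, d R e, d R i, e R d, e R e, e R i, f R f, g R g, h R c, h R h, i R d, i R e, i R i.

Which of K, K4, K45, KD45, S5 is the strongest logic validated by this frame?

Transitive (axiom 4): yes — every two-step R-path is closed by a direct edge.
Euclidean (axiom 5): yes — any two successors of a common world are R-related.
Serial (axiom D): no — j has no R-successor.
Reflexive (axiom T): no — b is not related to itself.
So F validates K, K4, K45; KD45 would additionally require R to be serial. The strongest is K45.

K45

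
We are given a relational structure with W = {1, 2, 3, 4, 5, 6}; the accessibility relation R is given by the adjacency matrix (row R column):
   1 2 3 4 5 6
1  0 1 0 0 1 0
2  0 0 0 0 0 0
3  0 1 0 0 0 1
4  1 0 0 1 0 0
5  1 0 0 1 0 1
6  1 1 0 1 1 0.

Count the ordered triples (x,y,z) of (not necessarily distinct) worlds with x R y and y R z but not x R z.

13

Enumerating: (1,5,1), (1,5,4), (1,5,6), (3,6,1), (3,6,4), (3,6,5), (4,1,2), (4,1,5), (5,1,2), (5,1,5), (5,6,2), (5,6,5), (6,5,6).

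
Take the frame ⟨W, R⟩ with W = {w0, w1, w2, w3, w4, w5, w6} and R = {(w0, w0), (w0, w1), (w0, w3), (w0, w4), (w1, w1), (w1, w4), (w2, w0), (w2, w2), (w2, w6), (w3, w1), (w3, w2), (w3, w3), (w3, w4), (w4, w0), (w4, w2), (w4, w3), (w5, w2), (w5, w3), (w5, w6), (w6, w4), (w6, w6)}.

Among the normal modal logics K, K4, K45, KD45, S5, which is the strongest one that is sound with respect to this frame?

Transitive (axiom 4): no — w0 R w3 and w3 R w2, but not w0 R w2.
Euclidean (axiom 5): no — w0 R w1 and w0 R w3, but not w1 R w3.
Serial (axiom D): yes — every world has a successor (e.g. w0 R w0).
Reflexive (axiom T): no — w4 is not related to itself.
So F validates K; K4 would additionally require R to be transitive. The strongest is K.

K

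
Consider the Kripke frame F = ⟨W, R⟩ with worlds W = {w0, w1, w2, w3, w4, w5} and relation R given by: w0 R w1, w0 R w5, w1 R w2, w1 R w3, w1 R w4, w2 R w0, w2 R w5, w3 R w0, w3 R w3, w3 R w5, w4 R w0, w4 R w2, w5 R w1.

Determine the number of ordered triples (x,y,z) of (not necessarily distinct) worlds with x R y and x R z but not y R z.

Enumerating: (w0,w1,w1), (w0,w1,w5), (w0,w5,w5), (w1,w2,w2), (w1,w2,w3), (w1,w2,w4), (w1,w3,w2), (w1,w3,w4), (w1,w4,w3), (w1,w4,w4), (w2,w0,w0), (w2,w5,w0), … and 10 more.
Total: 22.

22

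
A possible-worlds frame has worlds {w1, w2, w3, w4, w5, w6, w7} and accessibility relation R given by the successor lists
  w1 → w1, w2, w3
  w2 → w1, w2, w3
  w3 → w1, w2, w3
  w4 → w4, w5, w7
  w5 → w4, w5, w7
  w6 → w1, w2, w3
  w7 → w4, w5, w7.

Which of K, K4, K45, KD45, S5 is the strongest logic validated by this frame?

Transitive (axiom 4): yes — every two-step R-path is closed by a direct edge.
Euclidean (axiom 5): yes — any two successors of a common world are R-related.
Serial (axiom D): yes — every world has a successor (e.g. w1 R w1).
Reflexive (axiom T): no — w6 is not related to itself.
So F validates K, K4, K45, KD45; S5 would additionally require R to be reflexive. The strongest is KD45.

KD45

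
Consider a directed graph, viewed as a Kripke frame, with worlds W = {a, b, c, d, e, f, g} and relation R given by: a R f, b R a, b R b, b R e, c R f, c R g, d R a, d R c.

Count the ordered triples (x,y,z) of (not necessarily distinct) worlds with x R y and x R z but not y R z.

15

Enumerating: (a,f,f), (b,a,a), (b,a,b), (b,a,e), (b,e,a), (b,e,b), (b,e,e), (c,f,f), (c,f,g), (c,g,f), (c,g,g), (d,a,a), (d,a,c), (d,c,a), (d,c,c).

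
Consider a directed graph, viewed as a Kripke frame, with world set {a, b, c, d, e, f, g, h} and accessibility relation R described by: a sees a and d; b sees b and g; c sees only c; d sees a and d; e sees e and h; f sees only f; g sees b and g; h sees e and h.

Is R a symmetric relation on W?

Symmetric: yes — every pair in R has its reverse in R.

Yes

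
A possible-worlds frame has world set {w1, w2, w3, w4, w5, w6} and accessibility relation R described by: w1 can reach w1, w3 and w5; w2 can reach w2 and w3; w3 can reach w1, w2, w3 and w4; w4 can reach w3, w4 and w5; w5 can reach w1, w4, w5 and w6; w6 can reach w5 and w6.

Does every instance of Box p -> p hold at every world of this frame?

Yes

Axiom T corresponds to the accessibility relation being reflexive.
Reflexive: yes — every world is R-related to itself.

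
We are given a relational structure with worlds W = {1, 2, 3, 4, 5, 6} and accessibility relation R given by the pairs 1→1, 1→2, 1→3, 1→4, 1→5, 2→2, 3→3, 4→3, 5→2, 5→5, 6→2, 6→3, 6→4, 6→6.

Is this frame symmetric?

Symmetric: no — 1 R 2 but not 2 R 1.

No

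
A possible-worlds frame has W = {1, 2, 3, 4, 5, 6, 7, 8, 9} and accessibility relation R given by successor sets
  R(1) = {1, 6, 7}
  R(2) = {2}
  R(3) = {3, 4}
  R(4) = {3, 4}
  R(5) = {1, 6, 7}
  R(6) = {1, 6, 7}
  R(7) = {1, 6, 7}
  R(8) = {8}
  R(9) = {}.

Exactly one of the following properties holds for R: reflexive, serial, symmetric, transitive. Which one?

transitive

Reflexive: no — 5 is not related to itself.
Serial: no — 9 has no R-successor.
Symmetric: no — 5 R 1 but not 1 R 5.
Transitive: yes — every two-step R-path is closed by a direct edge.
Only transitive holds.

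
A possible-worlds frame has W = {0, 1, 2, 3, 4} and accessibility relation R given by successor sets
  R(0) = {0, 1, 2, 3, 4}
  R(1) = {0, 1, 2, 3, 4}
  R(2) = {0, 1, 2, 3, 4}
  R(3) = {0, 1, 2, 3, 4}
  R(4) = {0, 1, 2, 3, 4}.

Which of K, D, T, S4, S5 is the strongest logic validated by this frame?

Serial (axiom D): yes — every world has a successor (e.g. 0 R 0).
Reflexive (axiom T): yes — every world is R-related to itself.
Transitive (axiom 4): yes — every two-step R-path is closed by a direct edge.
Euclidean (axiom 5): yes — any two successors of a common world are R-related.
So F validates K, D, T, S4, S5. The strongest is S5.

S5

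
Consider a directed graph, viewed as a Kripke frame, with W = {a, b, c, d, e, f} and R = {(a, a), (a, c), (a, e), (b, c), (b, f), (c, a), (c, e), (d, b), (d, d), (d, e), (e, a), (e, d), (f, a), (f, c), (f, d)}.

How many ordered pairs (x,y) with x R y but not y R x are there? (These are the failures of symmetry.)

Enumerating: (b,c), (b,f), (c,e), (d,b), (f,a), (f,c), (f,d).

7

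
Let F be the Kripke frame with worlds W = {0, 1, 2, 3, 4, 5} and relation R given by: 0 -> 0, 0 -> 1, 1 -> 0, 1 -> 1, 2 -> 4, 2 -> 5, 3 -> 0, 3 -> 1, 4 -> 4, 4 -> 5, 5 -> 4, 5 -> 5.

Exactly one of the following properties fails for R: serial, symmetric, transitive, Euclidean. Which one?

symmetric

Serial: yes — every world has a successor (e.g. 0 R 0).
Symmetric: no — 2 R 4 but not 4 R 2.
Transitive: yes — every two-step R-path is closed by a direct edge.
Euclidean: yes — any two successors of a common world are R-related.
Only symmetric fails.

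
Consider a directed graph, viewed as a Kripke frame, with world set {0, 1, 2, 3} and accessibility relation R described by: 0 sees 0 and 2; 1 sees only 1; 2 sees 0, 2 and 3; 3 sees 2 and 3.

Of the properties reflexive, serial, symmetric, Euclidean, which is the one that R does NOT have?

Reflexive: yes — every world is R-related to itself.
Serial: yes — every world has a successor (e.g. 0 R 0).
Symmetric: yes — every pair in R has its reverse in R.
Euclidean: no — 2 R 0 and 2 R 3, but not 0 R 3.
Only Euclidean fails.

Euclidean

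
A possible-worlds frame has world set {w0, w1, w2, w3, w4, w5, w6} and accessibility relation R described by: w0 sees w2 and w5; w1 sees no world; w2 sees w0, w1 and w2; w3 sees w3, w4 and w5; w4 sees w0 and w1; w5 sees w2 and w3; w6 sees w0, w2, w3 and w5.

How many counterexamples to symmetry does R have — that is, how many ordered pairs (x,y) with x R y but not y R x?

Enumerating: (w0,w5), (w2,w1), (w3,w4), (w4,w0), (w4,w1), (w5,w2), (w6,w0), (w6,w2), (w6,w3), (w6,w5).

10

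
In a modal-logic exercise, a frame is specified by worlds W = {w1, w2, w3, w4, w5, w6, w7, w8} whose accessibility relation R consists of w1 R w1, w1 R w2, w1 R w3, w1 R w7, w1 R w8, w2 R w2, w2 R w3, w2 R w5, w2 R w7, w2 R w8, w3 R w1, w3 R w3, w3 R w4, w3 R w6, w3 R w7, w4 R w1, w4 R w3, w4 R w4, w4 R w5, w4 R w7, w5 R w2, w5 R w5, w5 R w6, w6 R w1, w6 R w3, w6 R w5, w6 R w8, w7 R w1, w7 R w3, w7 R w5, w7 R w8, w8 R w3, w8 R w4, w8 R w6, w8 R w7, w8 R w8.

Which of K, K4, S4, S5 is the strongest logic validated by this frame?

Transitive (axiom 4): no — w1 R w2 and w2 R w5, but not w1 R w5.
Reflexive (axiom T): no — w6 is not related to itself.
Euclidean (axiom 5): no — w1 R w3 and w1 R w2, but not w3 R w2.
So F validates K; K4 would additionally require R to be transitive. The strongest is K.

K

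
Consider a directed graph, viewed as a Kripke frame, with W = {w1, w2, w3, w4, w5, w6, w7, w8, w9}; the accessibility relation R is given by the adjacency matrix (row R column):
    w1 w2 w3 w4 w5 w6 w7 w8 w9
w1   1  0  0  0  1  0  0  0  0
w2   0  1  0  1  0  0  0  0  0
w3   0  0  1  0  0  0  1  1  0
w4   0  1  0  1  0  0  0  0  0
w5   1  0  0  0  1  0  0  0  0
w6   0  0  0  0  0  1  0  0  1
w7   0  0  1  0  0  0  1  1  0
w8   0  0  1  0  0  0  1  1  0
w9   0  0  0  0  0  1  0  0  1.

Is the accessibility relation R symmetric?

Symmetric: yes — every pair in R has its reverse in R.

Yes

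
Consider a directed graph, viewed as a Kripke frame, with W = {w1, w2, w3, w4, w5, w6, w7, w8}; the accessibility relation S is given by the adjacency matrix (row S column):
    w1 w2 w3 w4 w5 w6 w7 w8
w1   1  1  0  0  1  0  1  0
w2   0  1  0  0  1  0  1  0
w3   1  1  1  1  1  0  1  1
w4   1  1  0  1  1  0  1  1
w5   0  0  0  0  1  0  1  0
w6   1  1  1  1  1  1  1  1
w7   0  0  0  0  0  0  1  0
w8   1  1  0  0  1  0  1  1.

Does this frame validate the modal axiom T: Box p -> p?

Axiom T corresponds to the accessibility relation being reflexive.
Reflexive: yes — every world is S-related to itself.

Yes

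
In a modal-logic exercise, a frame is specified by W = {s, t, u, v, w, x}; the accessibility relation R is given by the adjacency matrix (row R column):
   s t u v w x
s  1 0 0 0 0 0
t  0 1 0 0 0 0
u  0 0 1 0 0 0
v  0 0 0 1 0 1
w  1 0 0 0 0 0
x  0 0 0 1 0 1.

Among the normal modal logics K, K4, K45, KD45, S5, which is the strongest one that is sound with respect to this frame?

KD45

Transitive (axiom 4): yes — every two-step R-path is closed by a direct edge.
Euclidean (axiom 5): yes — any two successors of a common world are R-related.
Serial (axiom D): yes — every world has a successor (e.g. s R s).
Reflexive (axiom T): no — w is not related to itself.
So F validates K, K4, K45, KD45; S5 would additionally require R to be reflexive. The strongest is KD45.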